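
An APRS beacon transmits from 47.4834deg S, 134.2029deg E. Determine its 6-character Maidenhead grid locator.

PE72cm

Add 180° to longitude and 90° to latitude: 314.2029, 42.5166.
Field (20°×10°, letters A–R): 314.2029/20 → 15 → P, 42.5166/10 → 4 → E; chars PE.
Square (2°×1°, digits 0–9): 14.2029/2 → 7, 2.5166/1 → 2; chars 72.
Subsquare (5′×2.5′, letters a–x): 0.2029/0.0833333 → 2 → c, 0.5166/0.0416667 → 12 → m; chars cm.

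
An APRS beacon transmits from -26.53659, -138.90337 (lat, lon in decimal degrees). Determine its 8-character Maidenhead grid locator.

CG03nl11

Offset from 180°W / 90°S: lon 41.09663°, lat 63.46341°.
Field: lon ⌊41.09663/20⌋ = 2 → C; lat ⌊63.46341/10⌋ = 6 → G.
Square: lon ⌊1.09663/2⌋ = 0; lat ⌊3.46341/1⌋ = 3.
Subsquare: lon ⌊1.09663/0.0833333⌋ = 13 → n; lat ⌊0.46341/0.0416667⌋ = 11 → l.
Extended square: lon ⌊0.01330/0.00833333⌋ = 1; lat ⌊0.00508/0.00416667⌋ = 1.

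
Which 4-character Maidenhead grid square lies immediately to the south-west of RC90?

Longitude square 9; −1 → 8.
Latitude square 0; −1 → -1, wraps to 9, carry into field.
Latitude field C = 2; −1 → 1 = B.

RB89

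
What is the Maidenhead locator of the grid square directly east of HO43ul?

Longitude subsquare u = 20; +1 → 21 = v.
The latitude characters are unchanged.

HO43vl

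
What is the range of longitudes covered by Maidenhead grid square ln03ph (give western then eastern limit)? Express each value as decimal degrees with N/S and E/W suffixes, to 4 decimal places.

41.2500° E, 41.3333° E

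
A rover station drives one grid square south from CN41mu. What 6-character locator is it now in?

Latitude subsquare u = 20; −1 → 19 = t.
The longitude characters are unchanged.

CN41mt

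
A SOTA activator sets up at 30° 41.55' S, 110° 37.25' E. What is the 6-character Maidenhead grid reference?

OF59hh

Offset from 180°W / 90°S: lon 290.6208°, lat 59.3075°.
Field (20°×10°, letters A–R): 290.6208/20 → 14 → O, 59.3075/10 → 5 → F; chars OF.
Square (2°×1°, digits 0–9): 10.6208/2 → 5, 9.3075/1 → 9; chars 59.
Subsquare (5′×2.5′, letters a–x): 0.6208/0.0833333 → 7 → h, 0.3075/0.0416667 → 7 → h; chars hh.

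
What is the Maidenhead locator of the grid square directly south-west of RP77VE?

Longitude subsquare v = 21; −1 → 20 = u.
Latitude subsquare e = 4; −1 → 3 = d.

RP77ud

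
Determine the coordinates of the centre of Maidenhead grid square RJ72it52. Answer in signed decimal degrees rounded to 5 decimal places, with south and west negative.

2.80208, 174.71250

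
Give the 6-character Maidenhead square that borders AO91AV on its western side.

Longitude subsquare a = 0; −1 → -1, wraps to 23 = x, carry into square.
Longitude square 9; −1 → 8.
The latitude characters are unchanged.

AO81xv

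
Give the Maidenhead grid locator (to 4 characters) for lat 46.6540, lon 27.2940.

KN36

Offset from 180°W / 90°S: lon 207.29°, lat 136.65°.
Field (20°×10°, letters A–R): 207.29/20 → 10 → K, 136.65/10 → 13 → N; chars KN.
Square (2°×1°, digits 0–9): 7.29/2 → 3, 6.65/1 → 6; chars 36.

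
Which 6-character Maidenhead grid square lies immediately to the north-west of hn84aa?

HN74xb

Longitude subsquare a = 0; −1 → -1, wraps to 23 = x, carry into square.
Longitude square 8; −1 → 7.
Latitude subsquare a = 0; +1 → 1 = b.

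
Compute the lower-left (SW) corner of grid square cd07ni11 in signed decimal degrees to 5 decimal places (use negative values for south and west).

Field C=2, D=3: +2·20° lon, +3·10° lat → SW at lon -140°, lat -60°.
Square 0, 7: +0·2° lon, +7·1° lat → SW at lon -140°, lat -53°.
Subsquare n=13, i=8: +13·0.0833333° lon, +8·0.0416667° lat → SW at lon -138.917°, lat -52.6667°.
Extended square 1, 1: +1·0.00833333° lon, +1·0.00416667° lat → SW at lon -138.908°, lat -52.6625°.
latitude -52.66250, longitude -138.90833.

-52.66250, -138.90833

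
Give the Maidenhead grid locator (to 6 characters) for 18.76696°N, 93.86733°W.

EK38bs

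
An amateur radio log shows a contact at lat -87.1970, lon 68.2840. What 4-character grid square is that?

Add 180° to longitude and 90° to latitude: 248.28, 2.80.
Field: 248.28/20 → 12 → M, 2.80/10 → 0 → A; chars MA.
Square: 8.28/2 → 4, 2.80/1 → 2; chars 42.

MA42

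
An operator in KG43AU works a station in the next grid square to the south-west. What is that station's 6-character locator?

Longitude subsquare a = 0; −1 → -1, wraps to 23 = x, carry into square.
Longitude square 4; −1 → 3.
Latitude subsquare u = 20; −1 → 19 = t.

KG33xt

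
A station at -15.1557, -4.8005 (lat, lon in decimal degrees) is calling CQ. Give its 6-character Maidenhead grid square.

IH74ou

Shift to the Maidenhead origin (180°W, 90°S): lon 175.1995, lat 74.8443.
Field: lon ⌊175.1995/20⌋ = 8 → I; lat ⌊74.8443/10⌋ = 7 → H.
Square: lon ⌊15.1995/2⌋ = 7; lat ⌊4.8443/1⌋ = 4.
Subsquare: lon ⌊1.1995/0.0833333⌋ = 14 → o; lat ⌊0.8443/0.0416667⌋ = 20 → u.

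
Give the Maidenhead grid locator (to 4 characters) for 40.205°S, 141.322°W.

BE99

Add 180° to longitude and 90° to latitude: 38.68, 49.80.
Field: 38.68/20 → 1 → B, 49.80/10 → 4 → E; chars BE.
Square: 18.68/2 → 9, 9.80/1 → 9; chars 99.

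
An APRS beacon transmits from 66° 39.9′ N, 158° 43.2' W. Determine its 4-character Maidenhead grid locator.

BP06

Offset from 180°W / 90°S: lon 21.28°, lat 156.67°.
Field (20°×10°, letters A–R): 21.28/20 → 1 → B, 156.67/10 → 15 → P; chars BP.
Square (2°×1°, digits 0–9): 1.28/2 → 0, 6.67/1 → 6; chars 06.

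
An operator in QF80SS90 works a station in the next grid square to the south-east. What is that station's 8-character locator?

QF80tr09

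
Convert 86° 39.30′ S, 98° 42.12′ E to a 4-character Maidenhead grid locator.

NA93

Add 180° to longitude and 90° to latitude: 278.70, 3.34.
Field: lon ⌊278.70/20⌋ = 13 → N; lat ⌊3.34/10⌋ = 0 → A.
Square: lon ⌊18.70/2⌋ = 9; lat ⌊3.34/1⌋ = 3.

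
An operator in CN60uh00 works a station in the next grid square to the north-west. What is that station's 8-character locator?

CN60th91

Longitude extended square 0; −1 → -1, wraps to 9, carry into subsquare.
Longitude subsquare u = 20; −1 → 19 = t.
Latitude extended square 0; +1 → 1.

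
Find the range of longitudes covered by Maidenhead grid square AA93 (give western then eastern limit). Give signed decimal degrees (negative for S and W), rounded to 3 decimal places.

Field A=0, A=0: +0·20° lon, +0·10° lat → SW at lon -180°, lat -90°.
Square 9, 3: +9·2° lon, +3·1° lat → SW at lon -162°, lat -87°.
Cell spans 2° lon × 1° lat.
west -162.000, east -160.000.

-162.000, -160.000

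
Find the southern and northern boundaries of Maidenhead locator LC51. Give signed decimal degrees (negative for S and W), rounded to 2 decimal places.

Field L=11, C=2: +11·20° lon, +2·10° lat → SW at lon 40°, lat -70°.
Square 5, 1: +5·2° lon, +1·1° lat → SW at lon 50°, lat -69°.
Cell spans 2° lon × 1° lat.
south -69.00, north -68.00.

-69.00, -68.00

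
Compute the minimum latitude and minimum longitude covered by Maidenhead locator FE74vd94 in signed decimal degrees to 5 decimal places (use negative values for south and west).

Field F=5, E=4: +5·20° lon, +4·10° lat → SW at lon -80°, lat -50°.
Square 7, 4: +7·2° lon, +4·1° lat → SW at lon -66°, lat -46°.
Subsquare v=21, d=3: +21·0.0833333° lon, +3·0.0416667° lat → SW at lon -64.25°, lat -45.875°.
Extended square 9, 4: +9·0.00833333° lon, +4·0.00416667° lat → SW at lon -64.175°, lat -45.8583°.
latitude -45.85833, longitude -64.17500.

-45.85833, -64.17500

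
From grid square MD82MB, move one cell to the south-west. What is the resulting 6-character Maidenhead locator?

MD82la

Longitude subsquare m = 12; −1 → 11 = l.
Latitude subsquare b = 1; −1 → 0 = a.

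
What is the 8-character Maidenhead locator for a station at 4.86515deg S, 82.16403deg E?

Shift to the Maidenhead origin (180°W, 90°S): lon 262.16403, lat 85.13485.
Field: 262.16403/20 → 13 → N, 85.13485/10 → 8 → I; chars NI.
Square: 2.16403/2 → 1, 5.13485/1 → 5; chars 15.
Subsquare: 0.16403/0.0833333 → 1 → b, 0.13485/0.0416667 → 3 → d; chars bd.
Extended square: 0.08070/0.00833333 → 9, 0.00985/0.00416667 → 2; chars 92.

NI15bd92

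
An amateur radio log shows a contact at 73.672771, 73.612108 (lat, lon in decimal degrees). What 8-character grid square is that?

MQ63tq31

Offset from 180°W / 90°S: lon 253.61211°, lat 163.67277°.
Field (20°×10°, letters A–R): 253.61211/20 → 12 → M, 163.67277/10 → 16 → Q; chars MQ.
Square (2°×1°, digits 0–9): 13.61211/2 → 6, 3.67277/1 → 3; chars 63.
Subsquare (5′×2.5′, letters a–x): 1.61211/0.0833333 → 19 → t, 0.67277/0.0416667 → 16 → q; chars tq.
Extended square (30″×15″, digits 0–9): 0.02877/0.00833333 → 3, 0.00610/0.00416667 → 1; chars 31.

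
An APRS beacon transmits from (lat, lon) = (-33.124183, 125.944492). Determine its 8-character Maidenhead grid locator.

Add 180° to longitude and 90° to latitude: 305.94449, 56.87582.
Field: lon ⌊305.94449/20⌋ = 15 → P; lat ⌊56.87582/10⌋ = 5 → F.
Square: lon ⌊5.94449/2⌋ = 2; lat ⌊6.87582/1⌋ = 6.
Subsquare: lon ⌊1.94449/0.0833333⌋ = 23 → x; lat ⌊0.87582/0.0416667⌋ = 21 → v.
Extended square: lon ⌊0.02783/0.00833333⌋ = 3; lat ⌊0.00082/0.00416667⌋ = 0.

PF26xv30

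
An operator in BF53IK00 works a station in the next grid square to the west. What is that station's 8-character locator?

BF53hk90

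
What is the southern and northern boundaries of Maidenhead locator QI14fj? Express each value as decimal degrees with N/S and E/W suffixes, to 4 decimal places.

Field Q=16, I=8: +16·20° lon, +8·10° lat → SW at lon 140°, lat -10°.
Square 1, 4: +1·2° lon, +4·1° lat → SW at lon 142°, lat -6°.
Subsquare f=5, j=9: +5·0.0833333° lon, +9·0.0416667° lat → SW at lon 142.417°, lat -5.625°.
Cell spans 0.0833333° lon × 0.0416667° lat.
south 5.6250° S, north 5.5833° S.

5.6250° S, 5.5833° S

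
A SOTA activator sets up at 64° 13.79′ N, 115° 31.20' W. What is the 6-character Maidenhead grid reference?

DP24ff

Offset from 180°W / 90°S: lon 64.4800°, lat 154.2298°.
Field (20°×10°, letters A–R): 64.4800/20 → 3 → D, 154.2298/10 → 15 → P; chars DP.
Square (2°×1°, digits 0–9): 4.4800/2 → 2, 4.2298/1 → 4; chars 24.
Subsquare (5′×2.5′, letters a–x): 0.4800/0.0833333 → 5 → f, 0.2298/0.0416667 → 5 → f; chars ff.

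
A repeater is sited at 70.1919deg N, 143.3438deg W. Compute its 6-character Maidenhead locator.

BQ80he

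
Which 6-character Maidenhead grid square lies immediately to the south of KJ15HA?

KJ14hx

Latitude subsquare a = 0; −1 → -1, wraps to 23 = x, carry into square.
Latitude square 5; −1 → 4.
The longitude characters are unchanged.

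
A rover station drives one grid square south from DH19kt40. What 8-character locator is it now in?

Latitude extended square 0; −1 → -1, wraps to 9, carry into subsquare.
Latitude subsquare t = 19; −1 → 18 = s.
The longitude characters are unchanged.

DH19ks49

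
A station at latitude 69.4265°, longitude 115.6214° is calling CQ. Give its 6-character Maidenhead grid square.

Shift to the Maidenhead origin (180°W, 90°S): lon 295.6214, lat 159.4265.
Field: lon ⌊295.6214/20⌋ = 14 → O; lat ⌊159.4265/10⌋ = 15 → P.
Square: lon ⌊15.6214/2⌋ = 7; lat ⌊9.4265/1⌋ = 9.
Subsquare: lon ⌊1.6214/0.0833333⌋ = 19 → t; lat ⌊0.4265/0.0416667⌋ = 10 → k.

OP79tk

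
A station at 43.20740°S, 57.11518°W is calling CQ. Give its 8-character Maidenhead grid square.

GE16kt60

Shift to the Maidenhead origin (180°W, 90°S): lon 122.88482, lat 46.79260.
Field: 122.88482/20 → 6 → G, 46.79260/10 → 4 → E; chars GE.
Square: 2.88482/2 → 1, 6.79260/1 → 6; chars 16.
Subsquare: 0.88482/0.0833333 → 10 → k, 0.79260/0.0416667 → 19 → t; chars kt.
Extended square: 0.05149/0.00833333 → 6, 0.00093/0.00416667 → 0; chars 60.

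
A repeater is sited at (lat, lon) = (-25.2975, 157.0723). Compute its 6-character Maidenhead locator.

Shift to the Maidenhead origin (180°W, 90°S): lon 337.0723, lat 64.7025.
Field (20°×10°, letters A–R): lon ⌊337.0723/20⌋ = 16 → Q; lat ⌊64.7025/10⌋ = 6 → G.
Square (2°×1°, digits 0–9): lon ⌊17.0723/2⌋ = 8; lat ⌊4.7025/1⌋ = 4.
Subsquare (5′×2.5′, letters a–x): lon ⌊1.0723/0.0833333⌋ = 12 → m; lat ⌊0.7025/0.0416667⌋ = 16 → q.

QG84mq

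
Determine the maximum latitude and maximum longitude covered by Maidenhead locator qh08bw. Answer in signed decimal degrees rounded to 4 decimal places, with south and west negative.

Field Q=16, H=7: +16·20° lon, +7·10° lat → SW at lon 140°, lat -20°.
Square 0, 8: +0·2° lon, +8·1° lat → SW at lon 140°, lat -12°.
Subsquare b=1, w=22: +1·0.0833333° lon, +22·0.0416667° lat → SW at lon 140.083°, lat -11.0833°.
Cell spans 0.0833333° lon × 0.0416667° lat. NE corner is SW corner plus one full cell.
latitude -11.0417, longitude 140.1667.

-11.0417, 140.1667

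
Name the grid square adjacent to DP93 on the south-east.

Longitude square 9; +1 → 10, wraps to 0, carry into field.
Longitude field D = 3; +1 → 4 = E.
Latitude square 3; −1 → 2.

EP02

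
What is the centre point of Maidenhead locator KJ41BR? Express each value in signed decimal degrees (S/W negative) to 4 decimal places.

Field K=10, J=9: +10·20° lon, +9·10° lat → SW at lon 20°, lat 0°.
Square 4, 1: +4·2° lon, +1·1° lat → SW at lon 28°, lat 1°.
Subsquare b=1, r=17: +1·0.0833333° lon, +17·0.0416667° lat → SW at lon 28.0833°, lat 1.70833°.
Cell spans 0.0833333° lon × 0.0416667° lat. Centre is SW corner plus half of each.
latitude 1.7292, longitude 28.1250.

1.7292, 28.1250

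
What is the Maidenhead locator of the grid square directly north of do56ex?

Latitude subsquare x = 23; +1 → 24, wraps to 0 = a, carry into square.
Latitude square 6; +1 → 7.
The longitude characters are unchanged.

DO57ea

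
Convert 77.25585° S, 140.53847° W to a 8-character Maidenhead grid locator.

BB92rr58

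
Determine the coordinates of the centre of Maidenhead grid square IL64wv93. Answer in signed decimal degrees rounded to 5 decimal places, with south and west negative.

24.88958, -6.08750

Field I=8, L=11: +8·20° lon, +11·10° lat → SW at lon -20°, lat 20°.
Square 6, 4: +6·2° lon, +4·1° lat → SW at lon -8°, lat 24°.
Subsquare w=22, v=21: +22·0.0833333° lon, +21·0.0416667° lat → SW at lon -6.16667°, lat 24.875°.
Extended square 9, 3: +9·0.00833333° lon, +3·0.00416667° lat → SW at lon -6.09167°, lat 24.8875°.
Cell spans 0.00833333° lon × 0.00416667° lat. Centre is SW corner plus half of each.
latitude 24.88958, longitude -6.08750.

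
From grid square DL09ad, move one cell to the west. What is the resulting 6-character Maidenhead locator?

CL99xd

Longitude subsquare a = 0; −1 → -1, wraps to 23 = x, carry into square.
Longitude square 0; −1 → -1, wraps to 9, carry into field.
Longitude field D = 3; −1 → 2 = C.
The latitude characters are unchanged.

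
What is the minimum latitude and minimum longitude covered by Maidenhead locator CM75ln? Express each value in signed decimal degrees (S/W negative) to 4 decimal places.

35.5417, -125.0833

Field C=2, M=12: +2·20° lon, +12·10° lat → SW at lon -140°, lat 30°.
Square 7, 5: +7·2° lon, +5·1° lat → SW at lon -126°, lat 35°.
Subsquare l=11, n=13: +11·0.0833333° lon, +13·0.0416667° lat → SW at lon -125.083°, lat 35.5417°.
latitude 35.5417, longitude -125.0833.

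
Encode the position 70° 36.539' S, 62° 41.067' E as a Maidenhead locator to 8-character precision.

Shift to the Maidenhead origin (180°W, 90°S): lon 242.68445, lat 19.39102.
Field: lon ⌊242.68445/20⌋ = 12 → M; lat ⌊19.39102/10⌋ = 1 → B.
Square: lon ⌊2.68445/2⌋ = 1; lat ⌊9.39102/1⌋ = 9.
Subsquare: lon ⌊0.68445/0.0833333⌋ = 8 → i; lat ⌊0.39102/0.0416667⌋ = 9 → j.
Extended square: lon ⌊0.01778/0.00833333⌋ = 2; lat ⌊0.01602/0.00416667⌋ = 3.

MB19ij23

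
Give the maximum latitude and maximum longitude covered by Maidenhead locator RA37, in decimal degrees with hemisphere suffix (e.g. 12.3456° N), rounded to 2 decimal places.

82.00° S, 168.00° E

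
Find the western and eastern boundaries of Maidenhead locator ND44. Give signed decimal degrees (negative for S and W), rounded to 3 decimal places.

Field N=13, D=3: +13·20° lon, +3·10° lat → SW at lon 80°, lat -60°.
Square 4, 4: +4·2° lon, +4·1° lat → SW at lon 88°, lat -56°.
Cell spans 2° lon × 1° lat.
west 88.000, east 90.000.

88.000, 90.000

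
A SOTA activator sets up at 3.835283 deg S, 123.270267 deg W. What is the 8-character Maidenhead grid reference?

Add 180° to longitude and 90° to latitude: 56.72973, 86.16472.
Field: 56.72973/20 → 2 → C, 86.16472/10 → 8 → I; chars CI.
Square: 16.72973/2 → 8, 6.16472/1 → 6; chars 86.
Subsquare: 0.72973/0.0833333 → 8 → i, 0.16472/0.0416667 → 3 → d; chars id.
Extended square: 0.06307/0.00833333 → 7, 0.03972/0.00416667 → 9; chars 79.

CI86id79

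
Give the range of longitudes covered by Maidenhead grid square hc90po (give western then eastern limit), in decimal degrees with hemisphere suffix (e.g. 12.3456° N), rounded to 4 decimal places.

20.7500° W, 20.6667° W

Field H=7, C=2: +7·20° lon, +2·10° lat → SW at lon -40°, lat -70°.
Square 9, 0: +9·2° lon, +0·1° lat → SW at lon -22°, lat -70°.
Subsquare p=15, o=14: +15·0.0833333° lon, +14·0.0416667° lat → SW at lon -20.75°, lat -69.4167°.
Cell spans 0.0833333° lon × 0.0416667° lat.
west 20.7500° W, east 20.6667° W.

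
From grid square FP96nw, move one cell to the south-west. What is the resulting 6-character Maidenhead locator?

Longitude subsquare n = 13; −1 → 12 = m.
Latitude subsquare w = 22; −1 → 21 = v.

FP96mv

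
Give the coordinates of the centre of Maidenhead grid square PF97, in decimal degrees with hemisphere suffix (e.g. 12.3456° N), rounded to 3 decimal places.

Field P=15, F=5: +15·20° lon, +5·10° lat → SW at lon 120°, lat -40°.
Square 9, 7: +9·2° lon, +7·1° lat → SW at lon 138°, lat -33°.
Cell spans 2° lon × 1° lat. Centre is SW corner plus half of each.
latitude 32.500° S, longitude 139.000° E.

32.500° S, 139.000° E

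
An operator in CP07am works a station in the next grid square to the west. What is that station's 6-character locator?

BP97xm

Longitude subsquare a = 0; −1 → -1, wraps to 23 = x, carry into square.
Longitude square 0; −1 → -1, wraps to 9, carry into field.
Longitude field C = 2; −1 → 1 = B.
The latitude characters are unchanged.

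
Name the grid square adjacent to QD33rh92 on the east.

Longitude extended square 9; +1 → 10, wraps to 0, carry into subsquare.
Longitude subsquare r = 17; +1 → 18 = s.
The latitude characters are unchanged.

QD33sh02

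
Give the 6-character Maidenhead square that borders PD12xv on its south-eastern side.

Longitude subsquare x = 23; +1 → 24, wraps to 0 = a, carry into square.
Longitude square 1; +1 → 2.
Latitude subsquare v = 21; −1 → 20 = u.

PD22au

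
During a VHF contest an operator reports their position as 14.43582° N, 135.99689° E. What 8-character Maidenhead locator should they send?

PK74xk94

Shift to the Maidenhead origin (180°W, 90°S): lon 315.99689, lat 104.43582.
Field: 315.99689/20 → 15 → P, 104.43582/10 → 10 → K; chars PK.
Square: 15.99689/2 → 7, 4.43582/1 → 4; chars 74.
Subsquare: 1.99689/0.0833333 → 23 → x, 0.43582/0.0416667 → 10 → k; chars xk.
Extended square: 0.08022/0.00833333 → 9, 0.01915/0.00416667 → 4; chars 94.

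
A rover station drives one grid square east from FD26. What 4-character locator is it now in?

Longitude square 2; +1 → 3.
The latitude characters are unchanged.

FD36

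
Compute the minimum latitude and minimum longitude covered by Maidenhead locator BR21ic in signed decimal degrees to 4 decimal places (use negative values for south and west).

81.0833, -155.3333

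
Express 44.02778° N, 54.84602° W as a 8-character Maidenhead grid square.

GN24na86

Offset from 180°W / 90°S: lon 125.15398°, lat 134.02778°.
Field: lon ⌊125.15398/20⌋ = 6 → G; lat ⌊134.02778/10⌋ = 13 → N.
Square: lon ⌊5.15398/2⌋ = 2; lat ⌊4.02778/1⌋ = 4.
Subsquare: lon ⌊1.15398/0.0833333⌋ = 13 → n; lat ⌊0.02778/0.0416667⌋ = 0 → a.
Extended square: lon ⌊0.07065/0.00833333⌋ = 8; lat ⌊0.02778/0.00416667⌋ = 6.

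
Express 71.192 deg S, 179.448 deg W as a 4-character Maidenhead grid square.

AB08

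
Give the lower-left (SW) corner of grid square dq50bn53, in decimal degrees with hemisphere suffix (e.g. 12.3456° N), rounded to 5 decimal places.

Field D=3, Q=16: +3·20° lon, +16·10° lat → SW at lon -120°, lat 70°.
Square 5, 0: +5·2° lon, +0·1° lat → SW at lon -110°, lat 70°.
Subsquare b=1, n=13: +1·0.0833333° lon, +13·0.0416667° lat → SW at lon -109.917°, lat 70.5417°.
Extended square 5, 3: +5·0.00833333° lon, +3·0.00416667° lat → SW at lon -109.875°, lat 70.5542°.
latitude 70.55417° N, longitude 109.87500° W.

70.55417° N, 109.87500° W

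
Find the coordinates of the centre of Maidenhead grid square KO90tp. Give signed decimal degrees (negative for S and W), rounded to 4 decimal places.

50.6458, 39.6250

Field K=10, O=14: +10·20° lon, +14·10° lat → SW at lon 20°, lat 50°.
Square 9, 0: +9·2° lon, +0·1° lat → SW at lon 38°, lat 50°.
Subsquare t=19, p=15: +19·0.0833333° lon, +15·0.0416667° lat → SW at lon 39.5833°, lat 50.625°.
Cell spans 0.0833333° lon × 0.0416667° lat. Centre is SW corner plus half of each.
latitude 50.6458, longitude 39.6250.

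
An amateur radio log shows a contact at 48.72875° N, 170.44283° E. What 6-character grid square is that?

Shift to the Maidenhead origin (180°W, 90°S): lon 350.4428, lat 138.7287.
Field (20°×10°, letters A–R): lon ⌊350.4428/20⌋ = 17 → R; lat ⌊138.7287/10⌋ = 13 → N.
Square (2°×1°, digits 0–9): lon ⌊10.4428/2⌋ = 5; lat ⌊8.7287/1⌋ = 8.
Subsquare (5′×2.5′, letters a–x): lon ⌊0.4428/0.0833333⌋ = 5 → f; lat ⌊0.7287/0.0416667⌋ = 17 → r.

RN58fr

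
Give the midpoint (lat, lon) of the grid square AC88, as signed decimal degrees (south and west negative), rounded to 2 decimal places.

Field A=0, C=2: +0·20° lon, +2·10° lat → SW at lon -180°, lat -70°.
Square 8, 8: +8·2° lon, +8·1° lat → SW at lon -164°, lat -62°.
Cell spans 2° lon × 1° lat. Centre is SW corner plus half of each.
latitude -61.50, longitude -163.00.

-61.50, -163.00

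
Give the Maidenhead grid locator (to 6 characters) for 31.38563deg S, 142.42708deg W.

Offset from 180°W / 90°S: lon 37.5729°, lat 58.6144°.
Field: lon ⌊37.5729/20⌋ = 1 → B; lat ⌊58.6144/10⌋ = 5 → F.
Square: lon ⌊17.5729/2⌋ = 8; lat ⌊8.6144/1⌋ = 8.
Subsquare: lon ⌊1.5729/0.0833333⌋ = 18 → s; lat ⌊0.6144/0.0416667⌋ = 14 → o.

BF88so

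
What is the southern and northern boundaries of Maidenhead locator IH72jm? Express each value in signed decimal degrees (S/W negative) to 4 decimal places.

Field I=8, H=7: +8·20° lon, +7·10° lat → SW at lon -20°, lat -20°.
Square 7, 2: +7·2° lon, +2·1° lat → SW at lon -6°, lat -18°.
Subsquare j=9, m=12: +9·0.0833333° lon, +12·0.0416667° lat → SW at lon -5.25°, lat -17.5°.
Cell spans 0.0833333° lon × 0.0416667° lat.
south -17.5000, north -17.4583.

-17.5000, -17.4583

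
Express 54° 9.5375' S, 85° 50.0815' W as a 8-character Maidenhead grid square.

Add 180° to longitude and 90° to latitude: 94.16531, 35.84104.
Field: lon ⌊94.16531/20⌋ = 4 → E; lat ⌊35.84104/10⌋ = 3 → D.
Square: lon ⌊14.16531/2⌋ = 7; lat ⌊5.84104/1⌋ = 5.
Subsquare: lon ⌊0.16531/0.0833333⌋ = 1 → b; lat ⌊0.84104/0.0416667⌋ = 20 → u.
Extended square: lon ⌊0.08197/0.00833333⌋ = 9; lat ⌊0.00771/0.00416667⌋ = 1.

ED75bu91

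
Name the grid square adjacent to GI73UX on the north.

GI74ua

Latitude subsquare x = 23; +1 → 24, wraps to 0 = a, carry into square.
Latitude square 3; +1 → 4.
The longitude characters are unchanged.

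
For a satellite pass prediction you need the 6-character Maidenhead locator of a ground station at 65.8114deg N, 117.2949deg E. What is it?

Shift to the Maidenhead origin (180°W, 90°S): lon 297.2949, lat 155.8114.
Field: 297.2949/20 → 14 → O, 155.8114/10 → 15 → P; chars OP.
Square: 17.2949/2 → 8, 5.8114/1 → 5; chars 85.
Subsquare: 1.2949/0.0833333 → 15 → p, 0.8114/0.0416667 → 19 → t; chars pt.

OP85pt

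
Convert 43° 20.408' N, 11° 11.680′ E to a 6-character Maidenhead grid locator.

JN53oi

Offset from 180°W / 90°S: lon 191.1947°, lat 133.3401°.
Field: 191.1947/20 → 9 → J, 133.3401/10 → 13 → N; chars JN.
Square: 11.1947/2 → 5, 3.3401/1 → 3; chars 53.
Subsquare: 1.1947/0.0833333 → 14 → o, 0.3401/0.0416667 → 8 → i; chars oi.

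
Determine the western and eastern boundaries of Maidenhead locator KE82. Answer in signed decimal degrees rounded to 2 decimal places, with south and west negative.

36.00, 38.00

Field K=10, E=4: +10·20° lon, +4·10° lat → SW at lon 20°, lat -50°.
Square 8, 2: +8·2° lon, +2·1° lat → SW at lon 36°, lat -48°.
Cell spans 2° lon × 1° lat.
west 36.00, east 38.00.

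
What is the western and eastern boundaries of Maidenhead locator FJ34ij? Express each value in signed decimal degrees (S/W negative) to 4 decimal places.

Field F=5, J=9: +5·20° lon, +9·10° lat → SW at lon -80°, lat 0°.
Square 3, 4: +3·2° lon, +4·1° lat → SW at lon -74°, lat 4°.
Subsquare i=8, j=9: +8·0.0833333° lon, +9·0.0416667° lat → SW at lon -73.3333°, lat 4.375°.
Cell spans 0.0833333° lon × 0.0416667° lat.
west -73.3333, east -73.2500.

-73.3333, -73.2500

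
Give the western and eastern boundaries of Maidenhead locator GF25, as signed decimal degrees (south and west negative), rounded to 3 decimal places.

Field G=6, F=5: +6·20° lon, +5·10° lat → SW at lon -60°, lat -40°.
Square 2, 5: +2·2° lon, +5·1° lat → SW at lon -56°, lat -35°.
Cell spans 2° lon × 1° lat.
west -56.000, east -54.000.

-56.000, -54.000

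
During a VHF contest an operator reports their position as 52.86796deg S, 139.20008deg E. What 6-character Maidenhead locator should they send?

PD97od

Add 180° to longitude and 90° to latitude: 319.2001, 37.1320.
Field (20°×10°, letters A–R): lon ⌊319.2001/20⌋ = 15 → P; lat ⌊37.1320/10⌋ = 3 → D.
Square (2°×1°, digits 0–9): lon ⌊19.2001/2⌋ = 9; lat ⌊7.1320/1⌋ = 7.
Subsquare (5′×2.5′, letters a–x): lon ⌊1.2001/0.0833333⌋ = 14 → o; lat ⌊0.1320/0.0416667⌋ = 3 → d.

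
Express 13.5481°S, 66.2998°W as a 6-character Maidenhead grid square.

Add 180° to longitude and 90° to latitude: 113.7002, 76.4519.
Field: lon ⌊113.7002/20⌋ = 5 → F; lat ⌊76.4519/10⌋ = 7 → H.
Square: lon ⌊13.7002/2⌋ = 6; lat ⌊6.4519/1⌋ = 6.
Subsquare: lon ⌊1.7002/0.0833333⌋ = 20 → u; lat ⌊0.4519/0.0416667⌋ = 10 → k.

FH66uk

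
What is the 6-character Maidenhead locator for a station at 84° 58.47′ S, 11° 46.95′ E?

JA55va

Offset from 180°W / 90°S: lon 191.7825°, lat 5.0255°.
Field: 191.7825/20 → 9 → J, 5.0255/10 → 0 → A; chars JA.
Square: 11.7825/2 → 5, 5.0255/1 → 5; chars 55.
Subsquare: 1.7825/0.0833333 → 21 → v, 0.0255/0.0416667 → 0 → a; chars va.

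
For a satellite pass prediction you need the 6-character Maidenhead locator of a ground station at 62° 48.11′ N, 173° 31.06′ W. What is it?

Shift to the Maidenhead origin (180°W, 90°S): lon 6.4823, lat 152.8018.
Field: 6.4823/20 → 0 → A, 152.8018/10 → 15 → P; chars AP.
Square: 6.4823/2 → 3, 2.8018/1 → 2; chars 32.
Subsquare: 0.4823/0.0833333 → 5 → f, 0.8018/0.0416667 → 19 → t; chars ft.

AP32ft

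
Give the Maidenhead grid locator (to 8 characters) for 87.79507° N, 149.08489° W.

Shift to the Maidenhead origin (180°W, 90°S): lon 30.91511, lat 177.79507.
Field: 30.91511/20 → 1 → B, 177.79507/10 → 17 → R; chars BR.
Square: 10.91511/2 → 5, 7.79507/1 → 7; chars 57.
Subsquare: 0.91511/0.0833333 → 10 → k, 0.79507/0.0416667 → 19 → t; chars kt.
Extended square: 0.08178/0.00833333 → 9, 0.00340/0.00416667 → 0; chars 90.

BR57kt90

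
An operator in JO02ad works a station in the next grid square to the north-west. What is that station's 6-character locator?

IO92xe

Longitude subsquare a = 0; −1 → -1, wraps to 23 = x, carry into square.
Longitude square 0; −1 → -1, wraps to 9, carry into field.
Longitude field J = 9; −1 → 8 = I.
Latitude subsquare d = 3; +1 → 4 = e.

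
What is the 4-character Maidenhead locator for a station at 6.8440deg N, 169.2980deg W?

AJ56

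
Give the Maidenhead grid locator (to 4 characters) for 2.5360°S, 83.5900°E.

NI17

Shift to the Maidenhead origin (180°W, 90°S): lon 263.59, lat 87.46.
Field (20°×10°, letters A–R): 263.59/20 → 13 → N, 87.46/10 → 8 → I; chars NI.
Square (2°×1°, digits 0–9): 3.59/2 → 1, 7.46/1 → 7; chars 17.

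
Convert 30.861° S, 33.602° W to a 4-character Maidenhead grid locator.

HF39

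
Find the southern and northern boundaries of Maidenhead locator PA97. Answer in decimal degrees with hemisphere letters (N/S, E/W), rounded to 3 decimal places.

Field P=15, A=0: +15·20° lon, +0·10° lat → SW at lon 120°, lat -90°.
Square 9, 7: +9·2° lon, +7·1° lat → SW at lon 138°, lat -83°.
Cell spans 2° lon × 1° lat.
south 83.000° S, north 82.000° S.

83.000° S, 82.000° S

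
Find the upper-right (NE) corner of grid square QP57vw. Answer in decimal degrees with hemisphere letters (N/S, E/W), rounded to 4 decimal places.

Field Q=16, P=15: +16·20° lon, +15·10° lat → SW at lon 140°, lat 60°.
Square 5, 7: +5·2° lon, +7·1° lat → SW at lon 150°, lat 67°.
Subsquare v=21, w=22: +21·0.0833333° lon, +22·0.0416667° lat → SW at lon 151.75°, lat 67.9167°.
Cell spans 0.0833333° lon × 0.0416667° lat. NE corner is SW corner plus one full cell.
latitude 67.9583° N, longitude 151.8333° E.

67.9583° N, 151.8333° E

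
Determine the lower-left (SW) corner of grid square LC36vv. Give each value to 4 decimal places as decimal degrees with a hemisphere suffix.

63.1250° S, 47.7500° E

Field L=11, C=2: +11·20° lon, +2·10° lat → SW at lon 40°, lat -70°.
Square 3, 6: +3·2° lon, +6·1° lat → SW at lon 46°, lat -64°.
Subsquare v=21, v=21: +21·0.0833333° lon, +21·0.0416667° lat → SW at lon 47.75°, lat -63.125°.
latitude 63.1250° S, longitude 47.7500° E.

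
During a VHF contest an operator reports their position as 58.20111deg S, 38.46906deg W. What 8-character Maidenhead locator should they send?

HD01st31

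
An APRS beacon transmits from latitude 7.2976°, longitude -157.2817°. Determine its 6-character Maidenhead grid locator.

BJ17ih

Shift to the Maidenhead origin (180°W, 90°S): lon 22.7183, lat 97.2976.
Field: lon ⌊22.7183/20⌋ = 1 → B; lat ⌊97.2976/10⌋ = 9 → J.
Square: lon ⌊2.7183/2⌋ = 1; lat ⌊7.2976/1⌋ = 7.
Subsquare: lon ⌊0.7183/0.0833333⌋ = 8 → i; lat ⌊0.2976/0.0416667⌋ = 7 → h.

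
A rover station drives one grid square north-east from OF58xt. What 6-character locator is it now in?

OF68au

Longitude subsquare x = 23; +1 → 24, wraps to 0 = a, carry into square.
Longitude square 5; +1 → 6.
Latitude subsquare t = 19; +1 → 20 = u.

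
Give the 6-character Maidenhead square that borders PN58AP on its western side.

PN48xp

Longitude subsquare a = 0; −1 → -1, wraps to 23 = x, carry into square.
Longitude square 5; −1 → 4.
The latitude characters are unchanged.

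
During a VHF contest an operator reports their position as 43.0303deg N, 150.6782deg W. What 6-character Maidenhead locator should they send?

BN43pa

Shift to the Maidenhead origin (180°W, 90°S): lon 29.3218, lat 133.0303.
Field (20°×10°, letters A–R): 29.3218/20 → 1 → B, 133.0303/10 → 13 → N; chars BN.
Square (2°×1°, digits 0–9): 9.3218/2 → 4, 3.0303/1 → 3; chars 43.
Subsquare (5′×2.5′, letters a–x): 1.3218/0.0833333 → 15 → p, 0.0303/0.0416667 → 0 → a; chars pa.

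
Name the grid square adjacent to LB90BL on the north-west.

Longitude subsquare b = 1; −1 → 0 = a.
Latitude subsquare l = 11; +1 → 12 = m.

LB90am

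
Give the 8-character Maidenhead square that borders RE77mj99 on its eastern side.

Longitude extended square 9; +1 → 10, wraps to 0, carry into subsquare.
Longitude subsquare m = 12; +1 → 13 = n.
The latitude characters are unchanged.

RE77nj09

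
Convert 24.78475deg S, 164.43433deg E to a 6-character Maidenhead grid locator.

RG25ff

Add 180° to longitude and 90° to latitude: 344.4343, 65.2152.
Field: lon ⌊344.4343/20⌋ = 17 → R; lat ⌊65.2152/10⌋ = 6 → G.
Square: lon ⌊4.4343/2⌋ = 2; lat ⌊5.2152/1⌋ = 5.
Subsquare: lon ⌊0.4343/0.0833333⌋ = 5 → f; lat ⌊0.2152/0.0416667⌋ = 5 → f.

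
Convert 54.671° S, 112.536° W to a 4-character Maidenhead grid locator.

DD35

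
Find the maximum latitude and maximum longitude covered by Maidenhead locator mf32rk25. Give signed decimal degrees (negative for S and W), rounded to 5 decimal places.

Field M=12, F=5: +12·20° lon, +5·10° lat → SW at lon 60°, lat -40°.
Square 3, 2: +3·2° lon, +2·1° lat → SW at lon 66°, lat -38°.
Subsquare r=17, k=10: +17·0.0833333° lon, +10·0.0416667° lat → SW at lon 67.4167°, lat -37.5833°.
Extended square 2, 5: +2·0.00833333° lon, +5·0.00416667° lat → SW at lon 67.4333°, lat -37.5625°.
Cell spans 0.00833333° lon × 0.00416667° lat. NE corner is SW corner plus one full cell.
latitude -37.55833, longitude 67.44167.

-37.55833, 67.44167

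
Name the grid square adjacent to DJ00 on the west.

Longitude square 0; −1 → -1, wraps to 9, carry into field.
Longitude field D = 3; −1 → 2 = C.
The latitude characters are unchanged.

CJ90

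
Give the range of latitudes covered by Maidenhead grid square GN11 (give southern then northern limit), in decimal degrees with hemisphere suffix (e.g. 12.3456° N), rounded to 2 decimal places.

41.00° N, 42.00° N

Field G=6, N=13: +6·20° lon, +13·10° lat → SW at lon -60°, lat 40°.
Square 1, 1: +1·2° lon, +1·1° lat → SW at lon -58°, lat 41°.
Cell spans 2° lon × 1° lat.
south 41.00° N, north 42.00° N.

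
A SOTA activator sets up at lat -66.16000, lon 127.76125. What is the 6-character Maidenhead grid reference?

Offset from 180°W / 90°S: lon 307.7613°, lat 23.8400°.
Field: lon ⌊307.7613/20⌋ = 15 → P; lat ⌊23.8400/10⌋ = 2 → C.
Square: lon ⌊7.7613/2⌋ = 3; lat ⌊3.8400/1⌋ = 3.
Subsquare: lon ⌊1.7613/0.0833333⌋ = 21 → v; lat ⌊0.8400/0.0416667⌋ = 20 → u.

PC33vu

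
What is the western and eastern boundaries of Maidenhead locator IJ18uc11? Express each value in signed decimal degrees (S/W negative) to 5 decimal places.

Field I=8, J=9: +8·20° lon, +9·10° lat → SW at lon -20°, lat 0°.
Square 1, 8: +1·2° lon, +8·1° lat → SW at lon -18°, lat 8°.
Subsquare u=20, c=2: +20·0.0833333° lon, +2·0.0416667° lat → SW at lon -16.3333°, lat 8.08333°.
Extended square 1, 1: +1·0.00833333° lon, +1·0.00416667° lat → SW at lon -16.325°, lat 8.0875°.
Cell spans 0.00833333° lon × 0.00416667° lat.
west -16.32500, east -16.31667.

-16.32500, -16.31667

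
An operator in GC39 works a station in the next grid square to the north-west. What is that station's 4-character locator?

GD20

Longitude square 3; −1 → 2.
Latitude square 9; +1 → 10, wraps to 0, carry into field.
Latitude field C = 2; +1 → 3 = D.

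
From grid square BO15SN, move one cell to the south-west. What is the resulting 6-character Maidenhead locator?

BO15rm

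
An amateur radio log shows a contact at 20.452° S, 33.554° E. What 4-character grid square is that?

KG69

Add 180° to longitude and 90° to latitude: 213.55, 69.55.
Field: 213.55/20 → 10 → K, 69.55/10 → 6 → G; chars KG.
Square: 13.55/2 → 6, 9.55/1 → 9; chars 69.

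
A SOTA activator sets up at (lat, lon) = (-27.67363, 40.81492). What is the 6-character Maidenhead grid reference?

LG02jh

Add 180° to longitude and 90° to latitude: 220.8149, 62.3264.
Field: lon ⌊220.8149/20⌋ = 11 → L; lat ⌊62.3264/10⌋ = 6 → G.
Square: lon ⌊0.8149/2⌋ = 0; lat ⌊2.3264/1⌋ = 2.
Subsquare: lon ⌊0.8149/0.0833333⌋ = 9 → j; lat ⌊0.3264/0.0416667⌋ = 7 → h.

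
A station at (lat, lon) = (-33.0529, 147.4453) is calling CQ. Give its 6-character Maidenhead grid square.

QF36rw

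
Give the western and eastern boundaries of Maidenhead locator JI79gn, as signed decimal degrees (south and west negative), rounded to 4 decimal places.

14.5000, 14.5833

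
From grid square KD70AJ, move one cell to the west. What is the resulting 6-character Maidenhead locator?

KD60xj

Longitude subsquare a = 0; −1 → -1, wraps to 23 = x, carry into square.
Longitude square 7; −1 → 6.
The latitude characters are unchanged.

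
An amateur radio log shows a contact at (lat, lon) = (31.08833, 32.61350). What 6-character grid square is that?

KM61hc

Shift to the Maidenhead origin (180°W, 90°S): lon 212.6135, lat 121.0883.
Field (20°×10°, letters A–R): lon ⌊212.6135/20⌋ = 10 → K; lat ⌊121.0883/10⌋ = 12 → M.
Square (2°×1°, digits 0–9): lon ⌊12.6135/2⌋ = 6; lat ⌊1.0883/1⌋ = 1.
Subsquare (5′×2.5′, letters a–x): lon ⌊0.6135/0.0833333⌋ = 7 → h; lat ⌊0.0883/0.0416667⌋ = 2 → c.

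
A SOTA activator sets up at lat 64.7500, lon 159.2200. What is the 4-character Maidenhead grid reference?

QP94

Add 180° to longitude and 90° to latitude: 339.22, 154.75.
Field (20°×10°, letters A–R): 339.22/20 → 16 → Q, 154.75/10 → 15 → P; chars QP.
Square (2°×1°, digits 0–9): 19.22/2 → 9, 4.75/1 → 4; chars 94.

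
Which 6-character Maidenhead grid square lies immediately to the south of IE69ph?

IE69pg

Latitude subsquare h = 7; −1 → 6 = g.
The longitude characters are unchanged.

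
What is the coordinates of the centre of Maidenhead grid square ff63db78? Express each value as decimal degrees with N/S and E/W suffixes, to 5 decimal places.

Field F=5, F=5: +5·20° lon, +5·10° lat → SW at lon -80°, lat -40°.
Square 6, 3: +6·2° lon, +3·1° lat → SW at lon -68°, lat -37°.
Subsquare d=3, b=1: +3·0.0833333° lon, +1·0.0416667° lat → SW at lon -67.75°, lat -36.9583°.
Extended square 7, 8: +7·0.00833333° lon, +8·0.00416667° lat → SW at lon -67.6917°, lat -36.925°.
Cell spans 0.00833333° lon × 0.00416667° lat. Centre is SW corner plus half of each.
latitude 36.92292° S, longitude 67.68750° W.

36.92292° S, 67.68750° W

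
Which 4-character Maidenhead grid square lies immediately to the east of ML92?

NL02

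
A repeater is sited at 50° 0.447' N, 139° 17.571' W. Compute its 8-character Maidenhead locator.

CO00ia41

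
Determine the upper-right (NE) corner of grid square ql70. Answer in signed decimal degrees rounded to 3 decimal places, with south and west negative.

21.000, 156.000

Field Q=16, L=11: +16·20° lon, +11·10° lat → SW at lon 140°, lat 20°.
Square 7, 0: +7·2° lon, +0·1° lat → SW at lon 154°, lat 20°.
Cell spans 2° lon × 1° lat. NE corner is SW corner plus one full cell.
latitude 21.000, longitude 156.000.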